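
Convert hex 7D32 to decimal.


7D32 hex = 32050 decimal

32050


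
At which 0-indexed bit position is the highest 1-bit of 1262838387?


0b1001011010001010110001001110011. Highest set bit at position 30

30


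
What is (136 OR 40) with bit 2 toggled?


Step 1: 136 | 40 = 168
Step 2: 168 ^ (1 << 2) = 168 ^ 4 = 172

172


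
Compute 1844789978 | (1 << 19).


1844789978 | (1 << 19) = 1844789978 | 524288 = 1845314266

1845314266


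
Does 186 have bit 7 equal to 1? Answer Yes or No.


0b10111010, bit 7 = 1. Yes

Yes


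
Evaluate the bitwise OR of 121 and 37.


0b1111001 | 0b100101 = 0b1111101 = 125

125


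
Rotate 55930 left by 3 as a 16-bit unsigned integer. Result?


Rotate 0b1101101001111010 left by 3 (16-bit) = 0b1101001111010110 = 54230

54230


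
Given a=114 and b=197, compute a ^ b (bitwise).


114 ^ 197 = 183

183


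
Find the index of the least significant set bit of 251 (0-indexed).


0b11111011. Lowest set bit at position 0

0


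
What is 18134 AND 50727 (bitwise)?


0b100011011010110 & 0b1100011000100111 = 0b100011000000110 = 17926

17926


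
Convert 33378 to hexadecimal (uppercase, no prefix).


33378 = 8262 hex

8262


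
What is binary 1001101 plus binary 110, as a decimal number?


1001101 + 110 = 1010011 = 83

83


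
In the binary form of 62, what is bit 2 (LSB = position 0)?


0b111110, position 2 = 1

1


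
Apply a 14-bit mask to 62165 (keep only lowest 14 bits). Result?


62165 & 16383 = 13013

13013


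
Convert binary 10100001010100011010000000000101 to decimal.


10100001010100011010000000000101 in decimal = 2706481157

2706481157


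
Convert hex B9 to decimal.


B9 hex = 185 decimal

185


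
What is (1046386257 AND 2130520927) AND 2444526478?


Step 1: 1046386257 & 2130520927 = 1046217297
Step 2: 1046217297 & 2444526478 = 269746688

269746688


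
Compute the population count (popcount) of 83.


0b1010011 has 4 set bits

4


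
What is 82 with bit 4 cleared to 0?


82 & ~(1 << 4) = 66

66


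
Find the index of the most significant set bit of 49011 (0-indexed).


0b1011111101110011. Highest set bit at position 15

15


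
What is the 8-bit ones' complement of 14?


14 ^ 255 = 241

241


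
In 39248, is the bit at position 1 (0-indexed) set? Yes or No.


0b1001100101010000, bit 1 = 0. No

No


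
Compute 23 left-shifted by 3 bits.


0b10111 << 3 = 0b10111000 = 184

184


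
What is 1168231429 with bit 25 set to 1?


1168231429 | (1 << 25) = 1168231429 | 33554432 = 1201785861

1201785861


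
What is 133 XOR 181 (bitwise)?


0b10000101 ^ 0b10110101 = 0b110000 = 48

48


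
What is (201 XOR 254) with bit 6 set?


Step 1: 201 ^ 254 = 55
Step 2: 55 | (1 << 6) = 55 | 64 = 119

119


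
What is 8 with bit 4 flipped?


8 ^ (1 << 4) = 8 ^ 16 = 24

24


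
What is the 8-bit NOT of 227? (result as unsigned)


~0b11100011 = 0b11100 = 28 (8-bit unsigned)

28


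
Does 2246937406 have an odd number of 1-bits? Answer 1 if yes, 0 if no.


0b10000101111011011000101100111110 has 18 ones => parity 0

0


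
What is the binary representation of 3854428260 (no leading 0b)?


3854428260 = 11100101101111011110100001100100 in binary

11100101101111011110100001100100


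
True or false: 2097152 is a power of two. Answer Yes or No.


0b1000000000000000000000. Only one bit set => Yes

Yes


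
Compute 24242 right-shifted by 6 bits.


0b101111010110010 >> 6 = 0b101111010 = 378

378


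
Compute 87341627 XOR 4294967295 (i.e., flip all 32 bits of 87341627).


87341627 ^ 4294967295 = 4207625668

4207625668


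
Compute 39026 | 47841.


0b1001100001110010 | 0b1011101011100001 = 0b1011101011110011 = 47859

47859


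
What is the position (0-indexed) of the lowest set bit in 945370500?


0b111000010110010011010110000100. Lowest set bit at position 2

2


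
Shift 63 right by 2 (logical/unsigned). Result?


0b111111 >> 2 = 0b1111 = 15

15


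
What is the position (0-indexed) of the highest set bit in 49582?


0b1100000110101110. Highest set bit at position 15

15


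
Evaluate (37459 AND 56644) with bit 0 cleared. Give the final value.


Step 1: 37459 & 56644 = 36928
Step 2: 36928 & ~(1 << 0) = 36928

36928


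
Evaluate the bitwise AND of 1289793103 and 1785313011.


0b1001100111000001010111001001111 & 0b1101010011010011011011011110011 = 0b1001000011000001010011001000011 = 1214293571

1214293571


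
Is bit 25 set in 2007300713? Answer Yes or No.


0b1110111101001001111101001101001, bit 25 = 1. Yes

Yes


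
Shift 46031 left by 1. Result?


0b1011001111001111 << 1 = 0b10110011110011110 = 92062

92062


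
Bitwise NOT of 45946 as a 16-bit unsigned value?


~0b1011001101111010 = 0b100110010000101 = 19589 (16-bit unsigned)

19589


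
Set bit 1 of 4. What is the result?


4 | (1 << 1) = 4 | 2 = 6

6


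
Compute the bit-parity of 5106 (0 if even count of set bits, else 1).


0b1001111110010 has 8 ones => parity 0

0


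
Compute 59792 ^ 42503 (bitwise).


0b1110100110010000 ^ 0b1010011000000111 = 0b100111110010111 = 20375

20375


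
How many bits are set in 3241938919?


0b11000001001111000000111111100111 has 17 set bits

17


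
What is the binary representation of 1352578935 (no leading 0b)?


1352578935 = 1010000100111101011011101110111 in binary

1010000100111101011011101110111


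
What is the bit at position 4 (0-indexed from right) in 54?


0b110110, position 4 = 1

1


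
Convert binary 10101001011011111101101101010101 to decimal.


10101001011011111101101101010101 in decimal = 2842680149

2842680149


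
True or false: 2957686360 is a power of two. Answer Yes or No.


0b10110000010010101011011001011000. Multiple bits set => No

No


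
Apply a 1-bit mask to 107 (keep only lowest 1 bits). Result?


107 & 1 = 1

1


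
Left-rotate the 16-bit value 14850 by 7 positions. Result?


Rotate 0b11101000000010 left by 7 (16-bit) = 0b100011101 = 285

285


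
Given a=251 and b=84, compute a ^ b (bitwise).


251 ^ 84 = 175

175


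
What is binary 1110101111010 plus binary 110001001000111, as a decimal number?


1110101111010 + 110001001000111 = 111111111000001 = 32705

32705


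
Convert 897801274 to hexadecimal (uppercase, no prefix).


897801274 = 35835C3A hex

35835C3A


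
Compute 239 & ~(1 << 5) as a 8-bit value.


239 & ~(1 << 5) = 207

207


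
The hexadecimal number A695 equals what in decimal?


A695 hex = 42645 decimal

42645


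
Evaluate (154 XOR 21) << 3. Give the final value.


Step 1: 154 ^ 21 = 143
Step 2: 143 << 3 = 1144

1144


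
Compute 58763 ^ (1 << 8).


58763 ^ (1 << 8) = 58763 ^ 256 = 58507

58507


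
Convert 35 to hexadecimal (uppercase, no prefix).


35 = 23 hex

23


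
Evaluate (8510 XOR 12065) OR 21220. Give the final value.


Step 1: 8510 ^ 12065 = 3615
Step 2: 3615 | 21220 = 24319

24319


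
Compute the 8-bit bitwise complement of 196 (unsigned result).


~0b11000100 = 0b111011 = 59 (8-bit unsigned)

59


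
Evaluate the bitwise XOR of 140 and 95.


0b10001100 ^ 0b1011111 = 0b11010011 = 211

211


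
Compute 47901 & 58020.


0b1011101100011101 & 0b1110001010100100 = 0b1010001000000100 = 41476

41476


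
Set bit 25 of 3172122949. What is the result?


3172122949 | (1 << 25) = 3172122949 | 33554432 = 3205677381

3205677381


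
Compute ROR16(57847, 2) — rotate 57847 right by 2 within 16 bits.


Rotate 0b1110000111110111 right by 2 (16-bit) = 0b1111100001111101 = 63613

63613


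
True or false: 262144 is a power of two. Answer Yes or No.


0b1000000000000000000. Only one bit set => Yes

Yes


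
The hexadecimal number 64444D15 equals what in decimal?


64444D15 hex = 1682197781 decimal

1682197781


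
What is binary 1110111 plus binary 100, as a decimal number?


1110111 + 100 = 1111011 = 123

123


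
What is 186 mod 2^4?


186 & 15 = 10

10


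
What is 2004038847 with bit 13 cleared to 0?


2004038847 & ~(1 << 13) = 2004030655

2004030655


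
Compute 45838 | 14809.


0b1011001100001110 | 0b11100111011001 = 0b1011101111011111 = 48095

48095


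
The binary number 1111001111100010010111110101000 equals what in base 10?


1111001111100010010111110101000 in decimal = 2045849512

2045849512


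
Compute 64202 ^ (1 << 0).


64202 ^ (1 << 0) = 64202 ^ 1 = 64203

64203


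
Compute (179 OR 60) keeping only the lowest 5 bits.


Step 1: 179 | 60 = 191
Step 2: 191 & 31 = 31

31


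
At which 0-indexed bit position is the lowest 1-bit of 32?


0b100000. Lowest set bit at position 5

5


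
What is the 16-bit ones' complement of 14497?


14497 ^ 65535 = 51038

51038


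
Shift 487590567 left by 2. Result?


0b11101000100000000101010100111 << 2 = 0b1110100010000000010101010011100 = 1950362268

1950362268


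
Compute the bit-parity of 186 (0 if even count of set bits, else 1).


0b10111010 has 5 ones => parity 1

1


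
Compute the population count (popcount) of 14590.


0b11100011111110 has 10 set bits

10


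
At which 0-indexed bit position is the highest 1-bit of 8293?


0b10000001100101. Highest set bit at position 13

13


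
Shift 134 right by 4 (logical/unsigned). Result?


0b10000110 >> 4 = 0b1000 = 8

8


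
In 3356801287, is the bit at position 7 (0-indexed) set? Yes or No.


0b11001000000101001011100100000111, bit 7 = 0. No

No


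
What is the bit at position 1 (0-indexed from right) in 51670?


0b1100100111010110, position 1 = 1

1


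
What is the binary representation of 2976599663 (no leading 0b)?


2976599663 = 10110001011010110100111001101111 in binary

10110001011010110100111001101111


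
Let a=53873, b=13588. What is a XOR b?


53873 ^ 13588 = 59237

59237


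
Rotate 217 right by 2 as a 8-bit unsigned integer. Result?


Rotate 0b11011001 right by 2 (8-bit) = 0b1110110 = 118

118


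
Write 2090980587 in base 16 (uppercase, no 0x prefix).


2090980587 = 7CA1D4EB hex

7CA1D4EB


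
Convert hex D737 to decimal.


D737 hex = 55095 decimal

55095


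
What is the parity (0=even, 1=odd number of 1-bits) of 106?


0b1101010 has 4 ones => parity 0

0


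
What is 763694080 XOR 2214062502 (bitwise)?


0b101101100001010000110000000000 ^ 0b10000011111101111110100110100110 = 0b10101110011100101110010110100110 = 2926765478

2926765478


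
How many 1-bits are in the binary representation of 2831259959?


0b10101000110000011001100100110111 has 15 set bits

15


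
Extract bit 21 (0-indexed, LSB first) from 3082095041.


0b10110111101101010000100111000001, position 21 = 1

1


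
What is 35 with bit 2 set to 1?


35 | (1 << 2) = 35 | 4 = 39

39


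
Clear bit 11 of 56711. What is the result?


56711 & ~(1 << 11) = 54663

54663


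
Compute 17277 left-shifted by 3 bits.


0b100001101111101 << 3 = 0b100001101111101000 = 138216

138216


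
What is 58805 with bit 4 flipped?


58805 ^ (1 << 4) = 58805 ^ 16 = 58789

58789


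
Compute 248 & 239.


0b11111000 & 0b11101111 = 0b11101000 = 232

232


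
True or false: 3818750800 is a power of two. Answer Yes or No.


0b11100011100111011000001101010000. Multiple bits set => No

No


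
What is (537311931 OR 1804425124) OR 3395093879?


Step 1: 537311931 | 1804425124 = 1804599231
Step 2: 1804599231 | 3395093879 = 3957325823

3957325823


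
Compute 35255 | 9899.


0b1000100110110111 | 0b10011010101011 = 0b1010111110111111 = 44991

44991


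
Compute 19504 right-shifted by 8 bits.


0b100110000110000 >> 8 = 0b1001100 = 76

76


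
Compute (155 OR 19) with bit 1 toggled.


Step 1: 155 | 19 = 155
Step 2: 155 ^ (1 << 1) = 155 ^ 2 = 153

153


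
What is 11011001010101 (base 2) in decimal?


11011001010101 in decimal = 13909

13909


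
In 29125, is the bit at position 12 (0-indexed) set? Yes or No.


0b111000111000101, bit 12 = 1. Yes

Yes


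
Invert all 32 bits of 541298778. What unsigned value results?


541298778 ^ 4294967295 = 3753668517

3753668517


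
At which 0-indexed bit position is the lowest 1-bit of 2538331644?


0b10010111010010111101110111111100. Lowest set bit at position 2

2


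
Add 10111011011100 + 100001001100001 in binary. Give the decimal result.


10111011011100 + 100001001100001 = 111000100111101 = 28989

28989


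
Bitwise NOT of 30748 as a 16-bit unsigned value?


~0b111100000011100 = 0b1000011111100011 = 34787 (16-bit unsigned)

34787


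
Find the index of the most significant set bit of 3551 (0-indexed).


0b110111011111. Highest set bit at position 11

11


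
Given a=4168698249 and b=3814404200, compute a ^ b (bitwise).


4168698249 ^ 3814404200 = 455244257

455244257


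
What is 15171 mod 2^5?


15171 & 31 = 3

3


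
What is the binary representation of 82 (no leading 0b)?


82 = 1010010 in binary

1010010


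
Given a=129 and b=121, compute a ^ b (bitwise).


129 ^ 121 = 248

248


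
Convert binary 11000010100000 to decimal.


11000010100000 in decimal = 12448

12448


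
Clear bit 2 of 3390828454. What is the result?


3390828454 & ~(1 << 2) = 3390828450

3390828450


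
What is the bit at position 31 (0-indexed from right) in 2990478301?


0b10110010001111110001001111011101, position 31 = 1

1


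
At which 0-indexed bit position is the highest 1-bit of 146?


0b10010010. Highest set bit at position 7

7


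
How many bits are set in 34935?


0b1000100001110111 has 8 set bits

8


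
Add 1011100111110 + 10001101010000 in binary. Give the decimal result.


1011100111110 + 10001101010000 = 11101010001110 = 14990

14990


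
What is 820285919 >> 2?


0b110000111001001001000111011111 >> 2 = 0b1100001110010010010001110111 = 205071479

205071479


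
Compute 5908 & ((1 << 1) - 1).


5908 & 1 = 0

0


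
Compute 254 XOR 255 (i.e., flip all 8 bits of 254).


254 ^ 255 = 1

1


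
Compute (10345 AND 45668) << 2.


Step 1: 10345 & 45668 = 8288
Step 2: 8288 << 2 = 33152

33152


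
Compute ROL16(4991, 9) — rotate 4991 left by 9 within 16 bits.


Rotate 0b1001101111111 left by 9 (16-bit) = 0b1111111000100110 = 65062

65062


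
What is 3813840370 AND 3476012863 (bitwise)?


0b11100011010100101001010111110010 & 0b11001111001011111011111100111111 = 0b11000011000000101001010100110010 = 3271726386

3271726386


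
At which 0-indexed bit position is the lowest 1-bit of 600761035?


0b100011110011101110001011001011. Lowest set bit at position 0

0


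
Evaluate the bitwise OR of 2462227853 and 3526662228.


0b10010010110000101001110110001101 | 0b11010010001101001001100001010100 = 0b11010010111101101001110111011101 = 3539377629

3539377629


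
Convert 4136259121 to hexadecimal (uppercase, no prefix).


4136259121 = F68A4E31 hex

F68A4E31


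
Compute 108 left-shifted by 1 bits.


0b1101100 << 1 = 0b11011000 = 216

216


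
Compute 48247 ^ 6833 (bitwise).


0b1011110001110111 ^ 0b1101010110001 = 0b1010011011000110 = 42694

42694


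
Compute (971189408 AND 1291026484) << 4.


Step 1: 971189408 & 1291026484 = 149094432
Step 2: 149094432 << 4 = 2385510912

2385510912


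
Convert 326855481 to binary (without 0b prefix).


326855481 = 10011011110110110101100111001 in binary

10011011110110110101100111001


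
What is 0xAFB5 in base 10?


AFB5 hex = 44981 decimal

44981


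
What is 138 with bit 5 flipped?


138 ^ (1 << 5) = 138 ^ 32 = 170

170


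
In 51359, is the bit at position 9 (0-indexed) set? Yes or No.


0b1100100010011111, bit 9 = 0. No

No


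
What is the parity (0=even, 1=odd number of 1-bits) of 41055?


0b1010000001011111 has 8 ones => parity 0

0


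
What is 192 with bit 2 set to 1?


192 | (1 << 2) = 192 | 4 = 196

196


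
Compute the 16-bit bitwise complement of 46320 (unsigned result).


~0b1011010011110000 = 0b100101100001111 = 19215 (16-bit unsigned)

19215


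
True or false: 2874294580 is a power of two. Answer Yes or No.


0b10101011010100100100000100110100. Multiple bits set => No

No


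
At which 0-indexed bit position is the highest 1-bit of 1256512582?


0b1001010111001001101110001000110. Highest set bit at position 30

30


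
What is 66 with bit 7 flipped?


66 ^ (1 << 7) = 66 ^ 128 = 194

194


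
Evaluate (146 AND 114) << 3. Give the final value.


Step 1: 146 & 114 = 18
Step 2: 18 << 3 = 144

144


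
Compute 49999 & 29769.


0b1100001101001111 & 0b111010001001001 = 0b100000001001001 = 16457

16457


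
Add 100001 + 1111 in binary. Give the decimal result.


100001 + 1111 = 110000 = 48

48


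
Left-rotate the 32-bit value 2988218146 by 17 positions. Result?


Rotate 0b10110010000111001001011100100010 left by 17 (32-bit) = 0b101110010001010110010000111001 = 776299577

776299577


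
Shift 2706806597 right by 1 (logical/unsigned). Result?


0b10100001010101101001011101000101 >> 1 = 0b1010000101010110100101110100010 = 1353403298

1353403298


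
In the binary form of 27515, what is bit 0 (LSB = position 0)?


0b110101101111011, position 0 = 1

1


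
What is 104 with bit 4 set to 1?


104 | (1 << 4) = 104 | 16 = 120

120


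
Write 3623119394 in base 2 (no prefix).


3623119394 = 11010111111101000110101000100010 in binary

11010111111101000110101000100010


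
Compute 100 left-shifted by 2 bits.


0b1100100 << 2 = 0b110010000 = 400

400


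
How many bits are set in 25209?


0b110001001111001 has 8 set bits

8


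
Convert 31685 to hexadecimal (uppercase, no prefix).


31685 = 7BC5 hex

7BC5


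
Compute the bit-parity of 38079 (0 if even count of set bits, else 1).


0b1001010010111111 has 10 ones => parity 0

0


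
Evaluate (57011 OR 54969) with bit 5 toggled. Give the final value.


Step 1: 57011 | 54969 = 57019
Step 2: 57019 ^ (1 << 5) = 57019 ^ 32 = 56987

56987


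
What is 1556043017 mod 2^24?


1556043017 & 16777215 = 12539145

12539145


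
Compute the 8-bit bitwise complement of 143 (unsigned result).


~0b10001111 = 0b1110000 = 112 (8-bit unsigned)

112


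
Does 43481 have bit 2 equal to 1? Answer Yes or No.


0b1010100111011001, bit 2 = 0. No

No


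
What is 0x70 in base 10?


70 hex = 112 decimal

112


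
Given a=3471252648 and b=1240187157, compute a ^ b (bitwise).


3471252648 ^ 1240187157 = 2265767357

2265767357


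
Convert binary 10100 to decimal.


10100 in decimal = 20

20


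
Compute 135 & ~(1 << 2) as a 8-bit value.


135 & ~(1 << 2) = 131

131


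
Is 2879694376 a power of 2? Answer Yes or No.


0b10101011101001001010011000101000. Multiple bits set => No

No


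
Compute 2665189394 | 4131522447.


0b10011110110110111001000000010010 | 0b11110110010000100000011110001111 = 0b11111110110110111001011110011111 = 4275804063

4275804063


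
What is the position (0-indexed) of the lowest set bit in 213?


0b11010101. Lowest set bit at position 0

0


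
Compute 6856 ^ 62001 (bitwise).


0b1101011001000 ^ 0b1111001000110001 = 0b1110100011111001 = 59641

59641


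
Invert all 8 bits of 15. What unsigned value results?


15 ^ 255 = 240

240


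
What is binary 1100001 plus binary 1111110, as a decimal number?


1100001 + 1111110 = 11011111 = 223

223


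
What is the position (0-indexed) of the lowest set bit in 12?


0b1100. Lowest set bit at position 2

2


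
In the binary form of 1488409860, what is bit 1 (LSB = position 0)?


0b1011000101101110101010100000100, position 1 = 0

0


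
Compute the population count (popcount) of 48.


0b110000 has 2 set bits

2


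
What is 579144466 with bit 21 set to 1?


579144466 | (1 << 21) = 579144466 | 2097152 = 581241618

581241618


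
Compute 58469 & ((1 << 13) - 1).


58469 & 8191 = 1125

1125


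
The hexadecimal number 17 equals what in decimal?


17 hex = 23 decimal

23


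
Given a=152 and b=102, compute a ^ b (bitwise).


152 ^ 102 = 254

254


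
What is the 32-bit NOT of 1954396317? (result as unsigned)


~0b1110100011111011011100010011101 = 0b10001011100000100100011101100010 = 2340570978 (32-bit unsigned)

2340570978


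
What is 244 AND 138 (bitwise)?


0b11110100 & 0b10001010 = 0b10000000 = 128

128


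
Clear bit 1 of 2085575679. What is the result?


2085575679 & ~(1 << 1) = 2085575677

2085575677


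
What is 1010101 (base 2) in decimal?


1010101 in decimal = 85

85


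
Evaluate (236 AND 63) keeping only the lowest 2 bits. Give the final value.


Step 1: 236 & 63 = 44
Step 2: 44 & 3 = 0

0


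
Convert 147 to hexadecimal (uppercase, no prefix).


147 = 93 hex

93


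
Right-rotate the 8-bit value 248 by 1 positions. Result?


Rotate 0b11111000 right by 1 (8-bit) = 0b1111100 = 124

124


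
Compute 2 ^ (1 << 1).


2 ^ (1 << 1) = 2 ^ 2 = 0

0


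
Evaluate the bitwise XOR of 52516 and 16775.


0b1100110100100100 ^ 0b100000110000111 = 0b1000110010100011 = 36003

36003


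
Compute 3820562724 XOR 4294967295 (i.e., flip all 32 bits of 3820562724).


3820562724 ^ 4294967295 = 474404571

474404571


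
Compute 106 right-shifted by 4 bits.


0b1101010 >> 4 = 0b110 = 6

6


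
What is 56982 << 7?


0b1101111010010110 << 7 = 0b11011110100101100000000 = 7293696

7293696


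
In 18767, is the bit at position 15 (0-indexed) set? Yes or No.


0b100100101001111, bit 15 = 0. No

No


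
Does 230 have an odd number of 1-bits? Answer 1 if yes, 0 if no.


0b11100110 has 5 ones => parity 1

1


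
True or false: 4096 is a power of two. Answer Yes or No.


0b1000000000000. Only one bit set => Yes

Yes


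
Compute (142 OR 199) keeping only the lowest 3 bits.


Step 1: 142 | 199 = 207
Step 2: 207 & 7 = 7

7


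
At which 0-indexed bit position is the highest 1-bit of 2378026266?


0b10001101101111011100110100011010. Highest set bit at position 31

31


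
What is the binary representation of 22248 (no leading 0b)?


22248 = 101011011101000 in binary

101011011101000


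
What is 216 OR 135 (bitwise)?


0b11011000 | 0b10000111 = 0b11011111 = 223

223


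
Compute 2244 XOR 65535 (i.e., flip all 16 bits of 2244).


2244 ^ 65535 = 63291

63291


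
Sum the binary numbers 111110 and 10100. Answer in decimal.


111110 + 10100 = 1010010 = 82

82


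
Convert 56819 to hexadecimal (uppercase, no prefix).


56819 = DDF3 hex

DDF3


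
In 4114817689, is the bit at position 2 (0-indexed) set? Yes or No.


0b11110101010000110010001010011001, bit 2 = 0. No

No


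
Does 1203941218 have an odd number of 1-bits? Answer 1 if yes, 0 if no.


0b1000111110000101010111101100010 has 16 ones => parity 0

0


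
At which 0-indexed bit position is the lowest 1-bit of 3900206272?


0b11101000011110000110110011000000. Lowest set bit at position 6

6


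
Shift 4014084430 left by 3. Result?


0b11101111010000100001000101001110 << 3 = 0b11101111010000100001000101001110000 = 32112675440

32112675440


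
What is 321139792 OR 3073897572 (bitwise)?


0b10011001001000011010001010000 | 0b10110111001101111111010001100100 = 0b10110111001101111111010001110100 = 3073897588

3073897588


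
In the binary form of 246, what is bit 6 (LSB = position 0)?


0b11110110, position 6 = 1

1


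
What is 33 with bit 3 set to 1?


33 | (1 << 3) = 33 | 8 = 41

41


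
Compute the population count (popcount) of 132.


0b10000100 has 2 set bits

2


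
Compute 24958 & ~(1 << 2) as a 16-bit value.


24958 & ~(1 << 2) = 24954

24954


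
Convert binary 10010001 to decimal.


10010001 in decimal = 145

145


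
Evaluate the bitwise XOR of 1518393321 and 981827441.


0b1011010100000001101011111101001 ^ 0b111010100001010111111101110001 = 0b1100000000001011010100010011000 = 1610983576

1610983576


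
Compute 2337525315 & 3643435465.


0b10001011010100111100111001000011 & 0b11011001001010100110100111001001 = 0b10001001000000100100100001000001 = 2298628161

2298628161


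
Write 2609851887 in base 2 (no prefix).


2609851887 = 10011011100011110010110111101111 in binary

10011011100011110010110111101111


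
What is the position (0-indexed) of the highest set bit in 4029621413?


0b11110000001011110010010010100101. Highest set bit at position 31

31


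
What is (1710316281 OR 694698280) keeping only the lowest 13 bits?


Step 1: 1710316281 | 694698280 = 1845058553
Step 2: 1845058553 & 8191 = 7161

7161


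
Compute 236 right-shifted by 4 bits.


0b11101100 >> 4 = 0b1110 = 14

14


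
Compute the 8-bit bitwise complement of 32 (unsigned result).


~0b100000 = 0b11011111 = 223 (8-bit unsigned)

223


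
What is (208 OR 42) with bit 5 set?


Step 1: 208 | 42 = 250
Step 2: 250 | (1 << 5) = 250 | 32 = 250

250


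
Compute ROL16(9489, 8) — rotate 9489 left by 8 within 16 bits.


Rotate 0b10010100010001 left by 8 (16-bit) = 0b1000100100101 = 4389

4389


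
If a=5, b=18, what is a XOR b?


5 ^ 18 = 23

23


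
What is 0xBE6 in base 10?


BE6 hex = 3046 decimal

3046


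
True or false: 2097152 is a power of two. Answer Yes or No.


0b1000000000000000000000. Only one bit set => Yes

Yes


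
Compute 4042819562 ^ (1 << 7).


4042819562 ^ (1 << 7) = 4042819562 ^ 128 = 4042819434

4042819434


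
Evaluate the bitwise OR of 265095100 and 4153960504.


0b1111110011010000011110111100 | 0b11110111100110000110100000111000 = 0b11111111110111010110111110111100 = 4292702140

4292702140


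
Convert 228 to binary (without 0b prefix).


228 = 11100100 in binary

11100100


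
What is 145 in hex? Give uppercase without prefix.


145 = 91 hex

91


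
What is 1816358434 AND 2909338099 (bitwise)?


0b1101100010000110110111000100010 & 0b10101101011010001111100111110011 = 0b101100010000000110100000100010 = 742418466

742418466


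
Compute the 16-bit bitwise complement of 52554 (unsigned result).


~0b1100110101001010 = 0b11001010110101 = 12981 (16-bit unsigned)

12981


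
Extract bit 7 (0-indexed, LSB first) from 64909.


0b1111110110001101, position 7 = 1

1


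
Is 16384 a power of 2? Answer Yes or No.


0b100000000000000. Only one bit set => Yes

Yes


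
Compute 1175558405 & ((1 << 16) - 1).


1175558405 & 65535 = 39173

39173


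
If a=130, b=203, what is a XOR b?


130 ^ 203 = 73

73


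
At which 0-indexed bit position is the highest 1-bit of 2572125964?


0b10011001010011111000011100001100. Highest set bit at position 31

31


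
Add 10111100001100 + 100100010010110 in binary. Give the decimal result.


10111100001100 + 100100010010110 = 111011110100010 = 30626

30626


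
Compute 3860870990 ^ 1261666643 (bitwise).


0b11100110001000000011011101001110 ^ 0b1001011001100111000000101010011 = 0b10101101000100111011011000011101 = 2903750173

2903750173


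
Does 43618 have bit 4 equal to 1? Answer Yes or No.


0b1010101001100010, bit 4 = 0. No

No


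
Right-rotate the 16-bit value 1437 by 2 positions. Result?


Rotate 0b10110011101 right by 2 (16-bit) = 0b100000101100111 = 16743

16743


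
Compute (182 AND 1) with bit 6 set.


Step 1: 182 & 1 = 0
Step 2: 0 | (1 << 6) = 0 | 64 = 64

64


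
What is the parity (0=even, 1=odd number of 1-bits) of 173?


0b10101101 has 5 ones => parity 1

1


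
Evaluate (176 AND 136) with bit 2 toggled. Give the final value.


Step 1: 176 & 136 = 128
Step 2: 128 ^ (1 << 2) = 128 ^ 4 = 132

132


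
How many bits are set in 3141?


0b110001000101 has 5 set bits

5


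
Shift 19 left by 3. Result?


0b10011 << 3 = 0b10011000 = 152

152


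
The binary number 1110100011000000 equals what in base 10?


1110100011000000 in decimal = 59584

59584


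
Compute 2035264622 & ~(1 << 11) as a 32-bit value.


2035264622 & ~(1 << 11) = 2035262574

2035262574


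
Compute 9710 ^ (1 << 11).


9710 ^ (1 << 11) = 9710 ^ 2048 = 11758

11758


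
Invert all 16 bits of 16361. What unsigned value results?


16361 ^ 65535 = 49174

49174


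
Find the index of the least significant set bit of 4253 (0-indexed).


0b1000010011101. Lowest set bit at position 0

0


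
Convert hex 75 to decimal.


75 hex = 117 decimal

117


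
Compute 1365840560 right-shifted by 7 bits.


0b1010001011010010001001010110000 >> 7 = 0b101000101101001000100101 = 10670629

10670629


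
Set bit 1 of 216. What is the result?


216 | (1 << 1) = 216 | 2 = 218

218


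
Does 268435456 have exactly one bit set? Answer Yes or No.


0b10000000000000000000000000000. Only one bit set => Yes

Yes


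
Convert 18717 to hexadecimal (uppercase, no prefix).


18717 = 491D hex

491D


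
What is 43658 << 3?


0b1010101010001010 << 3 = 0b1010101010001010000 = 349264

349264


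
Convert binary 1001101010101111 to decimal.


1001101010101111 in decimal = 39599

39599


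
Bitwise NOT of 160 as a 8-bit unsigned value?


~0b10100000 = 0b1011111 = 95 (8-bit unsigned)

95


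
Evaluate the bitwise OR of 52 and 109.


0b110100 | 0b1101101 = 0b1111101 = 125

125


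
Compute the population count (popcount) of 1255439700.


0b1001010110101000111110101010100 has 16 set bits

16


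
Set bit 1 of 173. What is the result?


173 | (1 << 1) = 173 | 2 = 175

175


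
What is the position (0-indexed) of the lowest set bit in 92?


0b1011100. Lowest set bit at position 2

2


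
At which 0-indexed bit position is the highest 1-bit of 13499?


0b11010010111011. Highest set bit at position 13

13


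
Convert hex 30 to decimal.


30 hex = 48 decimal

48


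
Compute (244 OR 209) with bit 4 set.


Step 1: 244 | 209 = 245
Step 2: 245 | (1 << 4) = 245 | 16 = 245

245


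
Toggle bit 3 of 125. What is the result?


125 ^ (1 << 3) = 125 ^ 8 = 117

117


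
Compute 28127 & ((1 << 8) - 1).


28127 & 255 = 223

223


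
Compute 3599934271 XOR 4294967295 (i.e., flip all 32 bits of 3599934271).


3599934271 ^ 4294967295 = 695033024

695033024


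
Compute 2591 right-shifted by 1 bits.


0b101000011111 >> 1 = 0b10100001111 = 1295

1295


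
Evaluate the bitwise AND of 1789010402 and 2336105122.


0b1101010101000100010000111100010 & 0b10001011001111100010001010100010 = 0b1010001000100010000010100010 = 170008738

170008738


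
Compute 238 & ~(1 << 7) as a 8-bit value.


238 & ~(1 << 7) = 110

110


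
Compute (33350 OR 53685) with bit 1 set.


Step 1: 33350 | 53685 = 54263
Step 2: 54263 | (1 << 1) = 54263 | 2 = 54263

54263


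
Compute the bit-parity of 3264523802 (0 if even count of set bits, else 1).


0b11000010100101001010111000011010 has 14 ones => parity 0

0


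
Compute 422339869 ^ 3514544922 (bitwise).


0b11001001011000110010100011101 ^ 0b11010001011110111011001100011010 = 0b11001000010101111101011000000111 = 3361199623

3361199623


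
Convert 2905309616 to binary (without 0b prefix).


2905309616 = 10101101001010111000000110110000 in binary

10101101001010111000000110110000


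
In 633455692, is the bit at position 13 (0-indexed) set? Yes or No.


0b100101110000011100010001001100, bit 13 = 0. No

No


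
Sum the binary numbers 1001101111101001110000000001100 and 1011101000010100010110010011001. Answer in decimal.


1001101111101001110000000001100 + 1011101000010100010110010011001 = 10101010111111110000110010100101 = 2868841637

2868841637


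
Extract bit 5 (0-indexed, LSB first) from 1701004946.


0b1100101011000110100011010010010, position 5 = 0

0


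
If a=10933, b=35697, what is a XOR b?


10933 ^ 35697 = 41412

41412


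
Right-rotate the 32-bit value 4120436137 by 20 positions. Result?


Rotate 0b11110101100110001101110110101001 right by 20 (32-bit) = 0b10001101110110101001111101011001 = 2379915097

2379915097


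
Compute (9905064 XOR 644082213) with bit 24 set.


Step 1: 9905064 ^ 644082213 = 653576589
Step 2: 653576589 | (1 << 24) = 653576589 | 16777216 = 670353805

670353805


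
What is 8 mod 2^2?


8 & 3 = 0

0


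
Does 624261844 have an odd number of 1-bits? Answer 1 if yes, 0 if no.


0b100101001101010111101011010100 has 16 ones => parity 0

0


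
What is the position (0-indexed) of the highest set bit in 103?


0b1100111. Highest set bit at position 6

6


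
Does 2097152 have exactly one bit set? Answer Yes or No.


0b1000000000000000000000. Only one bit set => Yes

Yes


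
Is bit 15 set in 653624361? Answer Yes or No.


0b100110111101011000010000101001, bit 15 = 1. Yes

Yes


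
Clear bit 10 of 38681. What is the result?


38681 & ~(1 << 10) = 37657

37657


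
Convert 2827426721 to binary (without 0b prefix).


2827426721 = 10101000100001110001101110100001 in binary

10101000100001110001101110100001


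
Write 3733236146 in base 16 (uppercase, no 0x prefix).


3733236146 = DE84A9B2 hex

DE84A9B2


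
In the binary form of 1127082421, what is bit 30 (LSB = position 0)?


0b1000011001011011110100110110101, position 30 = 1

1


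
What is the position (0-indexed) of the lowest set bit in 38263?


0b1001010101110111. Lowest set bit at position 0

0


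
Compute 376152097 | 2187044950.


0b10110011010111010000000100001 | 0b10000010010110111010100001010110 = 0b10010110011110111010100001110111 = 2524686455

2524686455


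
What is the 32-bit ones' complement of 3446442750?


3446442750 ^ 4294967295 = 848524545

848524545


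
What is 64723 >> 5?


0b1111110011010011 >> 5 = 0b11111100110 = 2022

2022


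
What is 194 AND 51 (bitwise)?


0b11000010 & 0b110011 = 0b10 = 2

2


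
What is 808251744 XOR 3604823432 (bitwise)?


0b110000001011001111000101100000 ^ 0b11010110110111010011110110001000 = 0b11100110111100011100110011101000 = 3874606312

3874606312


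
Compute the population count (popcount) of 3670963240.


0b11011010110011100111010000101000 has 16 set bits

16


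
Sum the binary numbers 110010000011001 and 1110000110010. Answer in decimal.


110010000011001 + 1110000110010 = 1000000001001011 = 32843

32843


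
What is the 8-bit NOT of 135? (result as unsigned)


~0b10000111 = 0b1111000 = 120 (8-bit unsigned)

120


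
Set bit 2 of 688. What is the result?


688 | (1 << 2) = 688 | 4 = 692

692


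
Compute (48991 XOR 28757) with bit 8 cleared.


Step 1: 48991 ^ 28757 = 53002
Step 2: 53002 & ~(1 << 8) = 52746

52746


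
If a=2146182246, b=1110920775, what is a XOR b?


2146182246 ^ 1110920775 = 1037789729

1037789729


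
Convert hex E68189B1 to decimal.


E68189B1 hex = 3867249073 decimal

3867249073


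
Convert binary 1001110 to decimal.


1001110 in decimal = 78

78


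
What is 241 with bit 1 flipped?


241 ^ (1 << 1) = 241 ^ 2 = 243

243


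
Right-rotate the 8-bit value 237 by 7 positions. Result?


Rotate 0b11101101 right by 7 (8-bit) = 0b11011011 = 219

219


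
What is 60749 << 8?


0b1110110101001101 << 8 = 0b111011010100110100000000 = 15551744

15551744


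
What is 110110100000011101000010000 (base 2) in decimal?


110110100000011101000010000 in decimal = 114309648

114309648


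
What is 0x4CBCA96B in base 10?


4CBCA96B hex = 1287432555 decimal

1287432555


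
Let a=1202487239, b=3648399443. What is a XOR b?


1202487239 ^ 3648399443 = 2665109396

2665109396


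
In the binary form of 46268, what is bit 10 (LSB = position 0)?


0b1011010010111100, position 10 = 1

1


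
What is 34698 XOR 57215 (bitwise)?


0b1000011110001010 ^ 0b1101111101111111 = 0b101100011110101 = 22773

22773


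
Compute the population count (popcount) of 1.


0b1 has 1 set bits

1


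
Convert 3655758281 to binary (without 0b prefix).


3655758281 = 11011001111001100111000111001001 in binary

11011001111001100111000111001001


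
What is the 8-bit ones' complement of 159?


159 ^ 255 = 96

96


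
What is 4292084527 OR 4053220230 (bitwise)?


0b11111111110101000000001100101111 | 0b11110001100101110011101110000110 = 0b11111111110101110011101110101111 = 4292295599

4292295599


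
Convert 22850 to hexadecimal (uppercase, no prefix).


22850 = 5942 hex

5942


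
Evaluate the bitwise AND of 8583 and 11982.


0b10000110000111 & 0b10111011001110 = 0b10000010000110 = 8326

8326


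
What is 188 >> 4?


0b10111100 >> 4 = 0b1011 = 11

11


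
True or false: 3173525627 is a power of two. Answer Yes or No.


0b10111101001010000010100001111011. Multiple bits set => No

No


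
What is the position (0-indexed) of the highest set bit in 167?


0b10100111. Highest set bit at position 7

7


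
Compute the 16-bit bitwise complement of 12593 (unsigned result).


~0b11000100110001 = 0b1100111011001110 = 52942 (16-bit unsigned)

52942


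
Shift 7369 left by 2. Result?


0b1110011001001 << 2 = 0b111001100100100 = 29476

29476


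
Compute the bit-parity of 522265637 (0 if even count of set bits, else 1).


0b11111001000010010010000100101 has 12 ones => parity 0

0


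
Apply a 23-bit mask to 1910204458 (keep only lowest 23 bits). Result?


1910204458 & 8388607 = 5990442

5990442


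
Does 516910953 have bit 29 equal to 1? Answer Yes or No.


0b11110110011110110111101101001, bit 29 = 0. No

No


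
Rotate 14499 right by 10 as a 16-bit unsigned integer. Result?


Rotate 0b11100010100011 right by 10 (16-bit) = 0b10100011001110 = 10446

10446


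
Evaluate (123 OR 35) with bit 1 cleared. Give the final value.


Step 1: 123 | 35 = 123
Step 2: 123 & ~(1 << 1) = 121

121


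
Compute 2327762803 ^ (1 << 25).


2327762803 ^ (1 << 25) = 2327762803 ^ 33554432 = 2294208371

2294208371


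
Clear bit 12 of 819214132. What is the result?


819214132 & ~(1 << 12) = 819210036

819210036


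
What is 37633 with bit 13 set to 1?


37633 | (1 << 13) = 37633 | 8192 = 45825

45825


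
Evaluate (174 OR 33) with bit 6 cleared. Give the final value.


Step 1: 174 | 33 = 175
Step 2: 175 & ~(1 << 6) = 175

175


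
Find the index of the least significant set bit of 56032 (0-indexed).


0b1101101011100000. Lowest set bit at position 5

5


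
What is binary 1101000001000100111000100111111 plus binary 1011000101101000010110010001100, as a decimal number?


1101000001000100111000100111111 + 1011000101101000010110010001100 = 11000000110101101001110111001011 = 3235290571

3235290571


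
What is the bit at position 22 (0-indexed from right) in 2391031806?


0b10001110100001000011111111111110, position 22 = 0

0
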